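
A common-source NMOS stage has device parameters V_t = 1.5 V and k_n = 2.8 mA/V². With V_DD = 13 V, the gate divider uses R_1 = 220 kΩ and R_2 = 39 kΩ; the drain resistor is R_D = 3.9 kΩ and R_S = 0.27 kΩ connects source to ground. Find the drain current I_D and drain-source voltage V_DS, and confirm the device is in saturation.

V_G = V_DD·R_2/(R_1+R_2) = 13×39/259 = 1.96 V.
Assume saturation: I_D = (k_n/2)(V_GS − V_t)² with V_GS = V_G − I_D·R_S = 1.96 − 0.27·I_D.
Substituting gives 0.102·I_D² − 1.35·I_D + 0.293 = 0, with roots I_D = 0.221 or 13 mA.
The root I_D = 13 mA gives V_GS = -1.54 V ≤ V_t, so take I_D = 0.221 mA.
Then V_GS = 1.9 V and V_DS = V_DD − I_D(R_D+R_S) = 13 − 0.221×4.17 = 12.1 V.
Saturation requires V_DS ≥ V_GS − V_t = 0.398 V; 12.1 ≥ 0.398 ✓.

I_D ≈ 0.22 mA, V_DS ≈ 12 V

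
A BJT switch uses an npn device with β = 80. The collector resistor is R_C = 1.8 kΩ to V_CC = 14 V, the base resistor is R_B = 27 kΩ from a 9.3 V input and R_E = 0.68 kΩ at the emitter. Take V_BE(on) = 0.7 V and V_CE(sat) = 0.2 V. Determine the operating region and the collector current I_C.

saturation; I_C ≈ 5.5 mA

Assume active: I_B = (9.3 − 0.7)/(27 + 81×0.68) = 0.105 mA, I_C = β·I_B = 8.38 mA.
Then V_CE = 14 − 8.38×1.8 − 8.49×0.68 = -6.86 V < 0.2 V — the active assumption fails.
Re-solve with V_CE = 0.2 V. KCL at the emitter: V_E/R_E = (V_BB−0.7−V_E)/R_B + (V_CC−0.2−V_E)/R_C, giving V_E = 3.87 V.
I_C = (V_CC − 0.2 − V_E)/R_C = (13.8 − 3.87)/1.8 = 5.52 mA.
Check: I_B = (8.6 − 3.87)/27 = 0.175 mA, and β·I_B = 14 mA > I_C, confirming saturation.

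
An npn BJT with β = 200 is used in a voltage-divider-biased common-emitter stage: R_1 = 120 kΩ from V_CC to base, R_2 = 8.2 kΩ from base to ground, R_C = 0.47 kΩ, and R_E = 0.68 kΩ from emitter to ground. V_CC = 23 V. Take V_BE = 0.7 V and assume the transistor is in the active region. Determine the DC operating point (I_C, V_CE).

Thevenize the base divider: V_Th = V_CC·R_2/(R_1+R_2) = 23×8.2/128 = 1.47 V, R_Th = R_1‖R_2 = 7.68 kΩ.
Base-emitter loop: V_Th = I_B·R_Th + V_BE + (β+1)I_B·R_E, so I_B = (1.47 − 0.7) / (7.68 + 201×0.68) = 0.00534 mA.
I_C = β·I_B = 200×0.00534 = 1.07 mA, and I_E = (β+1)I_B = 1.07 mA.
V_CE = V_CC − I_C·R_C − I_E·R_E = 23 − 1.07×0.47 − 1.07×0.68 = 21.8 V.
V_CE = 21.8 V > 0.2 V confirms active-region operation.

I_C ≈ 1.1 mA, V_CE ≈ 22 V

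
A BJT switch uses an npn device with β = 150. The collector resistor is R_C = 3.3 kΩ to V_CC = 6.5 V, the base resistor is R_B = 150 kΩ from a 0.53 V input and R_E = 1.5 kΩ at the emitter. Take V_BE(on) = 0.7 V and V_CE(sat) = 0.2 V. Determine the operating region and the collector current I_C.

cutoff; I_C ≈ 0

V_BB = 0.53 V ≤ V_BE(on) = 0.7 V, so the base-emitter junction is not forward biased.
The transistor is in cutoff: I_B = I_C = 0.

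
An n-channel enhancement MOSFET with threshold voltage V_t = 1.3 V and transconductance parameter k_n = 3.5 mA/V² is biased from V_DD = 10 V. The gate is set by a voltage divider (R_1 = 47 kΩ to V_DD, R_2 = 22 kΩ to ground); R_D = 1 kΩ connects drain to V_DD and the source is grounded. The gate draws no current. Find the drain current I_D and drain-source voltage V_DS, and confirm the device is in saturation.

I_D ≈ 6.2 mA, V_DS ≈ 3.8 V

V_G = V_DD·R_2/(R_1+R_2) = 10×22/69 = 3.19 V. With the source grounded, V_GS = V_G = 3.19 V.
Assume saturation: I_D = (k_n/2)(V_GS − V_t)² = (3.5/2)×(3.19 − 1.3)² = 1.75×1.89² = 6.24 mA.
V_DS = V_DD − I_D·R_D = 10 − 6.24×1 = 3.76 V.
Saturation requires V_DS ≥ V_GS − V_t = 1.89 V; 3.76 ≥ 1.89 ✓.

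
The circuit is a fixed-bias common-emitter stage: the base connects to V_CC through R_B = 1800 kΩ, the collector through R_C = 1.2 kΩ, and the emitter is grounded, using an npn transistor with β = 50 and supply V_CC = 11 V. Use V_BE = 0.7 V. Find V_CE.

Base loop: V_CC = I_B·R_B + V_BE, so I_B = (11 − 0.7)/1800 kΩ = 0.00572 mA.
In the active region I_C = β·I_B = 50 × 0.00572 = 0.286 mA.
Collector loop: V_CE = V_CC − I_C·R_C = 11 − 0.286×1.2 = 10.7 V.
Since V_CE = 10.7 V > V_CE(sat) ≈ 0.2 V, the transistor is in the active region as assumed.

V_CE ≈ 11 V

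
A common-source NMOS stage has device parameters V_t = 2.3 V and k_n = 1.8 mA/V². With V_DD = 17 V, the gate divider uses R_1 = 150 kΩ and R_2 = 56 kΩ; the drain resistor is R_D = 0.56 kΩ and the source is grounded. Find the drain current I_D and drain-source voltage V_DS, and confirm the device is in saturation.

V_G = V_DD·R_2/(R_1+R_2) = 17×56/206 = 4.62 V. With the source grounded, V_GS = V_G = 4.62 V.
Assume saturation: I_D = (k_n/2)(V_GS − V_t)² = (1.8/2)×(4.62 − 2.3)² = 0.9×2.32² = 4.85 mA.
V_DS = V_DD − I_D·R_D = 17 − 4.85×0.56 = 14.3 V.
Saturation requires V_DS ≥ V_GS − V_t = 2.32 V; 14.3 ≥ 2.32 ✓.

I_D ≈ 4.8 mA, V_DS ≈ 14 V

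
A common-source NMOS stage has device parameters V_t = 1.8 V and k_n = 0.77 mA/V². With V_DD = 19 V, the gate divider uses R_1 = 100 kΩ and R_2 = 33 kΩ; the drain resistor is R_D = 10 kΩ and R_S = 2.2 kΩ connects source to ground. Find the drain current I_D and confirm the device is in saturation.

I_D ≈ 0.71 mA

V_G = V_DD·R_2/(R_1+R_2) = 19×33/133 = 4.71 V.
Assume saturation: I_D = (k_n/2)(V_GS − V_t)² with V_GS = V_G − I_D·R_S = 4.71 − 2.2·I_D.
Substituting gives 1.86·I_D² − 5.94·I_D + 3.27 = 0, with roots I_D = 0.708 or 2.48 mA.
The root I_D = 2.48 mA gives V_GS = -0.737 V ≤ V_t, so take I_D = 0.708 mA.
Then V_GS = 3.16 V and V_DS = V_DD − I_D(R_D+R_S) = 19 − 0.708×12.2 = 10.4 V.
Saturation requires V_DS ≥ V_GS − V_t = 1.36 V; 10.4 ≥ 1.36 ✓.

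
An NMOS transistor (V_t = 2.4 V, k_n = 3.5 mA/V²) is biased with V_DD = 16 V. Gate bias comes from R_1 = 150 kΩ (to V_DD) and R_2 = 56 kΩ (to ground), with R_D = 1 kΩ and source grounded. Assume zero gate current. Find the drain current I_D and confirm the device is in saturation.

I_D ≈ 6.7 mA

V_G = V_DD·R_2/(R_1+R_2) = 16×56/206 = 4.35 V. With the source grounded, V_GS = V_G = 4.35 V.
Assume saturation: I_D = (k_n/2)(V_GS − V_t)² = (3.5/2)×(4.35 − 2.4)² = 1.75×1.95² = 6.65 mA.
V_DS = V_DD − I_D·R_D = 16 − 6.65×1 = 9.35 V.
Saturation requires V_DS ≥ V_GS − V_t = 1.95 V; 9.35 ≥ 1.95 ✓.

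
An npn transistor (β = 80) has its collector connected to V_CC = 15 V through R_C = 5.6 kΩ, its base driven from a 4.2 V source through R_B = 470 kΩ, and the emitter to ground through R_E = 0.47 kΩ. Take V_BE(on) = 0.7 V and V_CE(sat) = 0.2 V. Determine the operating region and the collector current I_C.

active; I_C ≈ 0.55 mA

Assume active. Base-emitter loop: I_B = (V_BB − V_BE)/(R_B + (β+1)R_E) = (4.2 − 0.7)/(470 + 81×0.47) = 0.00689 mA.
I_C = β·I_B = 80×0.00689 = 0.551 mA.
V_CE = V_CC − I_C·R_C − I_E·R_E = 15 − 0.551×5.6 − 0.558×0.47 = 11.7 V > V_CE(sat), so the active-region assumption holds.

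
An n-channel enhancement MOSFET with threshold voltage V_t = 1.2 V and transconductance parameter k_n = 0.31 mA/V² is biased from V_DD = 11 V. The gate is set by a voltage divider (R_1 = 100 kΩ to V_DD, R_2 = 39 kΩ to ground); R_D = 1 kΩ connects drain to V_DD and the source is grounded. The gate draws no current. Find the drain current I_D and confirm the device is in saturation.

I_D ≈ 0.55 mA

V_G = V_DD·R_2/(R_1+R_2) = 11×39/139 = 3.09 V. With the source grounded, V_GS = V_G = 3.09 V.
Assume saturation: I_D = (k_n/2)(V_GS − V_t)² = (0.31/2)×(3.09 − 1.2)² = 0.155×1.89² = 0.552 mA.
V_DS = V_DD − I_D·R_D = 11 − 0.552×1 = 10.4 V.
Saturation requires V_DS ≥ V_GS − V_t = 1.89 V; 10.4 ≥ 1.89 ✓.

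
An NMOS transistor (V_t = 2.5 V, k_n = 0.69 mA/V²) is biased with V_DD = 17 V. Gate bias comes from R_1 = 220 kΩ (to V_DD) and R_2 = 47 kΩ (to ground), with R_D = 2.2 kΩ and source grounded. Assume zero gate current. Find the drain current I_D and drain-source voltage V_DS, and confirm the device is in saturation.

V_G = V_DD·R_2/(R_1+R_2) = 17×47/267 = 2.99 V. With the source grounded, V_GS = V_G = 2.99 V.
Assume saturation: I_D = (k_n/2)(V_GS − V_t)² = (0.69/2)×(2.99 − 2.5)² = 0.345×0.493² = 0.0837 mA.
V_DS = V_DD − I_D·R_D = 17 − 0.0837×2.2 = 16.8 V.
Saturation requires V_DS ≥ V_GS − V_t = 0.493 V; 16.8 ≥ 0.493 ✓.

I_D ≈ 0.084 mA, V_DS ≈ 17 V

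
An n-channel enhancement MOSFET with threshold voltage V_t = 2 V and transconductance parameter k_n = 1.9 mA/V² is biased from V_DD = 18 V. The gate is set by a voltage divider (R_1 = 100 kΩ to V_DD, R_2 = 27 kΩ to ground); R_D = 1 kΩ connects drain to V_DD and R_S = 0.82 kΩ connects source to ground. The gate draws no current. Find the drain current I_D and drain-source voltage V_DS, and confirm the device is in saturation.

I_D ≈ 0.99 mA, V_DS ≈ 16 V

V_G = V_DD·R_2/(R_1+R_2) = 18×27/127 = 3.83 V.
Assume saturation: I_D = (k_n/2)(V_GS − V_t)² with V_GS = V_G − I_D·R_S = 3.83 − 0.82·I_D.
Substituting gives 0.639·I_D² − 3.85·I_D + 3.17 = 0, with roots I_D = 0.986 or 5.04 mA.
The root I_D = 5.04 mA gives V_GS = -0.302 V ≤ V_t, so take I_D = 0.986 mA.
Then V_GS = 3.02 V and V_DS = V_DD − I_D(R_D+R_S) = 18 − 0.986×1.82 = 16.2 V.
Saturation requires V_DS ≥ V_GS − V_t = 1.02 V; 16.2 ≥ 1.02 ✓.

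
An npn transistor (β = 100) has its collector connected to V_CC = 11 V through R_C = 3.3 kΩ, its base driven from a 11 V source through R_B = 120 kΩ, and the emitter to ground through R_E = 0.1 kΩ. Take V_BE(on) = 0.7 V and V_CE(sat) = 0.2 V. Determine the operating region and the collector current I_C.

saturation; I_C ≈ 3.2 mA

Assume active: I_B = (11 − 0.7)/(120 + 101×0.1) = 0.0792 mA, I_C = β·I_B = 7.92 mA.
Then V_CE = 11 − 7.92×3.3 − 8×0.1 = -15.9 V < 0.2 V — the active assumption fails.
Re-solve with V_CE = 0.2 V. KCL at the emitter: V_E/R_E = (V_BB−0.7−V_E)/R_B + (V_CC−0.2−V_E)/R_C, giving V_E = 0.326 V.
I_C = (V_CC − 0.2 − V_E)/R_C = (10.8 − 0.326)/3.3 = 3.17 mA.
Check: I_B = (10.3 − 0.326)/120 = 0.0831 mA, and β·I_B = 8.31 mA > I_C, confirming saturation.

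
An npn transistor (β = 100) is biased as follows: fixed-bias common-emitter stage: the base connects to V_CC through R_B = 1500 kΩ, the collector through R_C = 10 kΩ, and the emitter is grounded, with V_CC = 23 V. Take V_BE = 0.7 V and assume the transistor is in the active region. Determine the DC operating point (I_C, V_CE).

Base loop: V_CC = I_B·R_B + V_BE, so I_B = (23 − 0.7)/1500 kΩ = 0.0149 mA.
In the active region I_C = β·I_B = 100 × 0.0149 = 1.49 mA.
Collector loop: V_CE = V_CC − I_C·R_C = 23 − 1.49×10 = 8.13 V.
Since V_CE = 8.13 V > V_CE(sat) ≈ 0.2 V, the transistor is in the active region as assumed.

I_C ≈ 1.5 mA, V_CE ≈ 8.1 V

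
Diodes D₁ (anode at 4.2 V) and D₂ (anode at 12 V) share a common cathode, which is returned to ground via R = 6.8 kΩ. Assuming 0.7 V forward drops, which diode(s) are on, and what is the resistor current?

Only D₂ conducts; I_R ≈ 1.7 mA

Assume both conduct. Then node N would need to be at both 4.2−0.7 = 3.5 V and 12−0.7 = 11.3 V, which is impossible.
Assume only D₂ conducts: V_N = 12 − 0.7 = 11.3 V, so I_R = 11.3/6.8 = 1.66 mA.
Check D₁: its anode-to-cathode voltage is 4.2 − 11.3 = -7.1 V < 0.7 V, so it is off. The assumption is consistent.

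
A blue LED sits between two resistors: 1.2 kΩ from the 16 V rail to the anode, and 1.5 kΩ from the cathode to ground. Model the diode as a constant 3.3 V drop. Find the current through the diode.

I ≈ 4.7 mA

The two resistors are in series with the diode, so KVL gives 16 = I·1.2 + 3.3 + I·1.5.
I = (16 − 3.3) / (1.2 + 1.5) kΩ = 12.7 / 2.7 = 4.7 mA.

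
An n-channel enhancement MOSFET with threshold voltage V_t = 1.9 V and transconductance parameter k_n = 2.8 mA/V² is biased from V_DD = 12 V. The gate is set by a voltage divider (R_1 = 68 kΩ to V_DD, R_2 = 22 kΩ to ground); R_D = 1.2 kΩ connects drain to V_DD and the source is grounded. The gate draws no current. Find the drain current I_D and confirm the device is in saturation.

I_D ≈ 1.5 mA

V_G = V_DD·R_2/(R_1+R_2) = 12×22/90 = 2.93 V. With the source grounded, V_GS = V_G = 2.93 V.
Assume saturation: I_D = (k_n/2)(V_GS − V_t)² = (2.8/2)×(2.93 − 1.9)² = 1.4×1.03² = 1.49 mA.
V_DS = V_DD − I_D·R_D = 12 − 1.49×1.2 = 10.2 V.
Saturation requires V_DS ≥ V_GS − V_t = 1.03 V; 10.2 ≥ 1.03 ✓.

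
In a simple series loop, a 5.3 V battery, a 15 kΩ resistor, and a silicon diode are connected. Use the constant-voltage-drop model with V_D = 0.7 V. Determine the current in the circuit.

I ≈ 0.31 mA

KVL around the loop: 5.3 = V_D + I·R = 0.7 + I × 15 kΩ.
So I = (5.3 − 0.7) / 15 kΩ = 4.6 / 15 = 0.307 mA.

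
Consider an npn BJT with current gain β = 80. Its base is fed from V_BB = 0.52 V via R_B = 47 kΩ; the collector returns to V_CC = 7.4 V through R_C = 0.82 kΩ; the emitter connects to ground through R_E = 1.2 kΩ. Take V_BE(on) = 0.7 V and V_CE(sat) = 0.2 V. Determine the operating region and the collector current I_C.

V_BB = 0.52 V ≤ V_BE(on) = 0.7 V, so the base-emitter junction is not forward biased.
The transistor is in cutoff: I_B = I_C = 0.

cutoff; I_C ≈ 0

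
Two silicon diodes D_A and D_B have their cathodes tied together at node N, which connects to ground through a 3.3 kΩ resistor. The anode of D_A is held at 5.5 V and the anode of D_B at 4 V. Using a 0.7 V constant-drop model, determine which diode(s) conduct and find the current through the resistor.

Assume both conduct. Then node N would need to be at both 5.5−0.7 = 4.8 V and 4−0.7 = 3.3 V, which is impossible.
Assume only D_A conducts: V_N = 5.5 − 0.7 = 4.8 V, so I_R = 4.8/3.3 = 1.45 mA.
Check D_B: its anode-to-cathode voltage is 4 − 4.8 = -0.8 V < 0.7 V, so it is off. The assumption is consistent.

Only D_A conducts; I_R ≈ 1.5 mA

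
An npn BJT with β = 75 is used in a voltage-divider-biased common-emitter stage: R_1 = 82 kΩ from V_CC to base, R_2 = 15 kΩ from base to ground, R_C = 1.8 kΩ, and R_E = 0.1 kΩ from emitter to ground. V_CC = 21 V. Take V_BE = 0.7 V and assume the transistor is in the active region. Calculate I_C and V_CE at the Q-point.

I_C ≈ 9.4 mA, V_CE ≈ 3.1 V

Thevenize the base divider: V_Th = V_CC·R_2/(R_1+R_2) = 21×15/97 = 3.25 V, R_Th = R_1‖R_2 = 12.7 kΩ.
Base-emitter loop: V_Th = I_B·R_Th + V_BE + (β+1)I_B·R_E, so I_B = (3.25 − 0.7) / (12.7 + 76×0.1) = 0.126 mA.
I_C = β·I_B = 75×0.126 = 9.42 mA, and I_E = (β+1)I_B = 9.55 mA.
V_CE = V_CC − I_C·R_C − I_E·R_E = 21 − 9.42×1.8 − 9.55×0.1 = 3.09 V.
V_CE = 3.09 V > 0.2 V confirms active-region operation.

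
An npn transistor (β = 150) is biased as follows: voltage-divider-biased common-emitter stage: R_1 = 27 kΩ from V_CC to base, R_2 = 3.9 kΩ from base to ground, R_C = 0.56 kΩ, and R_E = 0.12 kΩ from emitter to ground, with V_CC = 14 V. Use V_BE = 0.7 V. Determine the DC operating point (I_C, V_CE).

I_C ≈ 7.4 mA, V_CE ≈ 8.9 V

Thevenize the base divider: V_Th = V_CC·R_2/(R_1+R_2) = 14×3.9/30.9 = 1.77 V, R_Th = R_1‖R_2 = 3.41 kΩ.
Base-emitter loop: V_Th = I_B·R_Th + V_BE + (β+1)I_B·R_E, so I_B = (1.77 − 0.7) / (3.41 + 151×0.12) = 0.0496 mA.
I_C = β·I_B = 150×0.0496 = 7.43 mA, and I_E = (β+1)I_B = 7.48 mA.
V_CE = V_CC − I_C·R_C − I_E·R_E = 14 − 7.43×0.56 − 7.48×0.12 = 8.94 V.
V_CE = 8.94 V > 0.2 V confirms active-region operation.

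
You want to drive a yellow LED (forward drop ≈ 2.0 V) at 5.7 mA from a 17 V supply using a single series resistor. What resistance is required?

R ≈ 2.6 kΩ

The resistor drops V_S − V_D = 17 − 2.0 = 15 V at 5.7 mA.
R = 15 V / 5.7 mA = 2.63 kΩ.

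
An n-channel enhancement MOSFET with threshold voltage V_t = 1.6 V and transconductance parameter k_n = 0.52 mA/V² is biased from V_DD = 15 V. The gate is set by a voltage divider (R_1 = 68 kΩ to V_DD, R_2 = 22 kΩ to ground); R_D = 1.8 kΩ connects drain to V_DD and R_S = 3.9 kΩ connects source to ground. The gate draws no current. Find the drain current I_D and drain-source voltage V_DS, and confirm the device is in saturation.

I_D ≈ 0.27 mA, V_DS ≈ 13 V

V_G = V_DD·R_2/(R_1+R_2) = 15×22/90 = 3.67 V.
Assume saturation: I_D = (k_n/2)(V_GS − V_t)² with V_GS = V_G − I_D·R_S = 3.67 − 3.9·I_D.
Substituting gives 3.95·I_D² − 5.19·I_D + 1.11 = 0, with roots I_D = 0.269 or 1.04 mA.
The root I_D = 1.04 mA gives V_GS = -0.403 V ≤ V_t, so take I_D = 0.269 mA.
Then V_GS = 2.62 V and V_DS = V_DD − I_D(R_D+R_S) = 15 − 0.269×5.7 = 13.5 V.
Saturation requires V_DS ≥ V_GS − V_t = 1.02 V; 13.5 ≥ 1.02 ✓.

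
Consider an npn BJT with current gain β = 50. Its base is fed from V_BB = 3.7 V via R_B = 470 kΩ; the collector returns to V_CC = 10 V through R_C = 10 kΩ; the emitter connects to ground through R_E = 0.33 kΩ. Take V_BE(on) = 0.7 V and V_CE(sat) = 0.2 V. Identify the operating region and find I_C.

active; I_C ≈ 0.31 mA

Assume active. Base-emitter loop: I_B = (V_BB − V_BE)/(R_B + (β+1)R_E) = (3.7 − 0.7)/(470 + 51×0.33) = 0.00616 mA.
I_C = β·I_B = 50×0.00616 = 0.308 mA.
V_CE = V_CC − I_C·R_C − I_E·R_E = 10 − 0.308×10 − 0.314×0.33 = 6.82 V > V_CE(sat), so the active-region assumption holds.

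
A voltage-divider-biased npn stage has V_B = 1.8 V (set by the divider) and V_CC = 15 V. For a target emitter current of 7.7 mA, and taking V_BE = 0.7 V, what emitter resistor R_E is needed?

R_E ≈ 0.14 kΩ

V_E = V_B − V_BE = 1.8 − 0.7 = 1.1 V.
R_E = V_E / I_E = 1.1 / 7.7 = 0.143 kΩ.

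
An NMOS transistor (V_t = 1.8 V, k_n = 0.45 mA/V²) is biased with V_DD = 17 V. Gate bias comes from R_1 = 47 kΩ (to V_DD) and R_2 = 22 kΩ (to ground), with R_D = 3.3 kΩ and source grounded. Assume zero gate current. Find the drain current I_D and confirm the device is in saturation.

I_D ≈ 2.9 mA

V_G = V_DD·R_2/(R_1+R_2) = 17×22/69 = 5.42 V. With the source grounded, V_GS = V_G = 5.42 V.
Assume saturation: I_D = (k_n/2)(V_GS − V_t)² = (0.45/2)×(5.42 − 1.8)² = 0.225×3.62² = 2.95 mA.
V_DS = V_DD − I_D·R_D = 17 − 2.95×3.3 = 7.27 V.
Saturation requires V_DS ≥ V_GS − V_t = 3.62 V; 7.27 ≥ 3.62 ✓.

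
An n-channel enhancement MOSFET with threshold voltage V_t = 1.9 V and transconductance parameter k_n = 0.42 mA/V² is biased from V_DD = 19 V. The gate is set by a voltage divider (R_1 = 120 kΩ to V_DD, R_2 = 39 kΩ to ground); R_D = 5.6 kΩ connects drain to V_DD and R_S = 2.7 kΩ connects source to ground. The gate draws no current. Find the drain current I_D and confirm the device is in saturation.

I_D ≈ 0.47 mA

V_G = V_DD·R_2/(R_1+R_2) = 19×39/159 = 4.66 V.
Assume saturation: I_D = (k_n/2)(V_GS − V_t)² with V_GS = V_G − I_D·R_S = 4.66 − 2.7·I_D.
Substituting gives 1.53·I_D² − 4.13·I_D + 1.6 = 0, with roots I_D = 0.469 or 2.23 mA.
The root I_D = 2.23 mA gives V_GS = -1.36 V ≤ V_t, so take I_D = 0.469 mA.
Then V_GS = 3.39 V and V_DS = V_DD − I_D(R_D+R_S) = 19 − 0.469×8.3 = 15.1 V.
Saturation requires V_DS ≥ V_GS − V_t = 1.49 V; 15.1 ≥ 1.49 ✓.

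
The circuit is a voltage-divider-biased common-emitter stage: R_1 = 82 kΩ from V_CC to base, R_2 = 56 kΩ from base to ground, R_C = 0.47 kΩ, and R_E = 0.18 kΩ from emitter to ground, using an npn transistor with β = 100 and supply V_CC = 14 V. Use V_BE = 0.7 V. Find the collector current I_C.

I_C ≈ 9.7 mA

Thevenize the base divider: V_Th = V_CC·R_2/(R_1+R_2) = 14×56/138 = 5.68 V, R_Th = R_1‖R_2 = 33.3 kΩ.
Base-emitter loop: V_Th = I_B·R_Th + V_BE + (β+1)I_B·R_E, so I_B = (5.68 − 0.7) / (33.3 + 101×0.18) = 0.0968 mA.
I_C = β·I_B = 100×0.0968 = 9.68 mA, and I_E = (β+1)I_B = 9.78 mA.
V_CE = V_CC − I_C·R_C − I_E·R_E = 14 − 9.68×0.47 − 9.78×0.18 = 7.69 V.
V_CE = 7.69 V > 0.2 V confirms active-region operation.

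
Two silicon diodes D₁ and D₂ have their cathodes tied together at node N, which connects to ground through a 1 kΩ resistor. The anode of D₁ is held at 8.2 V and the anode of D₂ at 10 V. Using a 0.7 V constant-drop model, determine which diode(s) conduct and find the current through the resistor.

Assume both conduct. Then node N would need to be at both 8.2−0.7 = 7.5 V and 10−0.7 = 9.3 V, which is impossible.
Assume only D₂ conducts: V_N = 10 − 0.7 = 9.3 V, so I_R = 9.3/1 = 9.3 mA.
Check D₁: its anode-to-cathode voltage is 8.2 − 9.3 = -1.1 V < 0.7 V, so it is off. The assumption is consistent.

Only D₂ conducts; I_R ≈ 9.3 mA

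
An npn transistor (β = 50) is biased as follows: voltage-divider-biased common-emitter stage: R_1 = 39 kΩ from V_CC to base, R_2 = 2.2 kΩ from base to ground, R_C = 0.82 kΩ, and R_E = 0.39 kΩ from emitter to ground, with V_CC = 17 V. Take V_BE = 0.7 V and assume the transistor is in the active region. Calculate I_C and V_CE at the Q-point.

Thevenize the base divider: V_Th = V_CC·R_2/(R_1+R_2) = 17×2.2/41.2 = 0.908 V, R_Th = R_1‖R_2 = 2.08 kΩ.
Base-emitter loop: V_Th = I_B·R_Th + V_BE + (β+1)I_B·R_E, so I_B = (0.908 − 0.7) / (2.08 + 51×0.39) = 0.00946 mA.
I_C = β·I_B = 50×0.00946 = 0.473 mA, and I_E = (β+1)I_B = 0.482 mA.
V_CE = V_CC − I_C·R_C − I_E·R_E = 17 − 0.473×0.82 − 0.482×0.39 = 16.4 V.
V_CE = 16.4 V > 0.2 V confirms active-region operation.

I_C ≈ 0.47 mA, V_CE ≈ 16 V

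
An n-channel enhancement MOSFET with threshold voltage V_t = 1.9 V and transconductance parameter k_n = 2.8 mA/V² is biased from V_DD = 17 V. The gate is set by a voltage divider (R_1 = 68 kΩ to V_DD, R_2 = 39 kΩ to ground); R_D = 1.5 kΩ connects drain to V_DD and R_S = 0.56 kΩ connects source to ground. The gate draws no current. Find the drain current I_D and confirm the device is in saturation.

V_G = V_DD·R_2/(R_1+R_2) = 17×39/107 = 6.2 V.
Assume saturation: I_D = (k_n/2)(V_GS − V_t)² with V_GS = V_G − I_D·R_S = 6.2 − 0.56·I_D.
Substituting gives 0.439·I_D² − 7.74·I_D + 25.8 = 0, with roots I_D = 4.48 or 13.1 mA.
The root I_D = 13.1 mA gives V_GS = -1.16 V ≤ V_t, so take I_D = 4.48 mA.
Then V_GS = 3.69 V and V_DS = V_DD − I_D(R_D+R_S) = 17 − 4.48×2.06 = 7.77 V.
Saturation requires V_DS ≥ V_GS − V_t = 1.79 V; 7.77 ≥ 1.79 ✓.

I_D ≈ 4.5 mA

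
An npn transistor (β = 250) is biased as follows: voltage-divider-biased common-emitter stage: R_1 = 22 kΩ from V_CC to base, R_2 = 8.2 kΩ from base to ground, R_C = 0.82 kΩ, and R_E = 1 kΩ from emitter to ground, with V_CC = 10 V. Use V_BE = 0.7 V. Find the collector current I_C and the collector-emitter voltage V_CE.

I_C ≈ 2 mA, V_CE ≈ 6.4 V

Thevenize the base divider: V_Th = V_CC·R_2/(R_1+R_2) = 10×8.2/30.2 = 2.72 V, R_Th = R_1‖R_2 = 5.97 kΩ.
Base-emitter loop: V_Th = I_B·R_Th + V_BE + (β+1)I_B·R_E, so I_B = (2.72 − 0.7) / (5.97 + 251×1) = 0.00784 mA.
I_C = β·I_B = 250×0.00784 = 1.96 mA, and I_E = (β+1)I_B = 1.97 mA.
V_CE = V_CC − I_C·R_C − I_E·R_E = 10 − 1.96×0.82 − 1.97×1 = 6.42 V.
V_CE = 6.42 V > 0.2 V confirms active-region operation.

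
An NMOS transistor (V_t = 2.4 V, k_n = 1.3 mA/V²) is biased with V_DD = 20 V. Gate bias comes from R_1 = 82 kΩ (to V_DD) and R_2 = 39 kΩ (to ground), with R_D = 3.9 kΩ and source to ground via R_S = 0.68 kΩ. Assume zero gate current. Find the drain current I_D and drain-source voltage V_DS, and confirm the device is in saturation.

V_G = V_DD·R_2/(R_1+R_2) = 20×39/121 = 6.45 V.
Assume saturation: I_D = (k_n/2)(V_GS − V_t)² with V_GS = V_G − I_D·R_S = 6.45 − 0.68·I_D.
Substituting gives 0.301·I_D² − 4.58·I_D + 10.6 = 0, with roots I_D = 2.86 or 12.4 mA.
The root I_D = 12.4 mA gives V_GS = -1.96 V ≤ V_t, so take I_D = 2.86 mA.
Then V_GS = 4.5 V and V_DS = V_DD − I_D(R_D+R_S) = 20 − 2.86×4.58 = 6.88 V.
Saturation requires V_DS ≥ V_GS − V_t = 2.1 V; 6.88 ≥ 2.1 ✓.

I_D ≈ 2.9 mA, V_DS ≈ 6.9 V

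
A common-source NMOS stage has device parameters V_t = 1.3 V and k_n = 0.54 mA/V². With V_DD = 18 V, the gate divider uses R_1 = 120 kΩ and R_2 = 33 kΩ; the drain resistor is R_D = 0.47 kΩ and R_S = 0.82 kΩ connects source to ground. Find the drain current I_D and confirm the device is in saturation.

I_D ≈ 0.91 mA

V_G = V_DD·R_2/(R_1+R_2) = 18×33/153 = 3.88 V.
Assume saturation: I_D = (k_n/2)(V_GS − V_t)² with V_GS = V_G − I_D·R_S = 3.88 − 0.82·I_D.
Substituting gives 0.182·I_D² − 2.14·I_D + 1.8 = 0, with roots I_D = 0.91 or 10.9 mA.
The root I_D = 10.9 mA gives V_GS = -5.05 V ≤ V_t, so take I_D = 0.91 mA.
Then V_GS = 3.14 V and V_DS = V_DD − I_D(R_D+R_S) = 18 − 0.91×1.29 = 16.8 V.
Saturation requires V_DS ≥ V_GS − V_t = 1.84 V; 16.8 ≥ 1.84 ✓.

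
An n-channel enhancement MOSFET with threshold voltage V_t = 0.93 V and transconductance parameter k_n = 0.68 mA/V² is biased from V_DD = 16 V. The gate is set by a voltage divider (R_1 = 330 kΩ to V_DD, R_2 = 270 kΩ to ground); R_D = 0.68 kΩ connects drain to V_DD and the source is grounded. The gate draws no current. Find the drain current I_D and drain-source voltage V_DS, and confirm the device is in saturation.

I_D ≈ 13 mA, V_DS ≈ 6.9 V

V_G = V_DD·R_2/(R_1+R_2) = 16×270/600 = 7.2 V. With the source grounded, V_GS = V_G = 7.2 V.
Assume saturation: I_D = (k_n/2)(V_GS − V_t)² = (0.68/2)×(7.2 − 0.93)² = 0.34×6.27² = 13.4 mA.
V_DS = V_DD − I_D·R_D = 16 − 13.4×0.68 = 6.91 V.
Saturation requires V_DS ≥ V_GS − V_t = 6.27 V; 6.91 ≥ 6.27 ✓.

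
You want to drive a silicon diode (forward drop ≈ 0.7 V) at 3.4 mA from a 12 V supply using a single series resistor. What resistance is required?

The resistor drops V_S − V_D = 12 − 0.7 = 11.3 V at 3.4 mA.
R = 11.3 V / 3.4 mA = 3.32 kΩ.

R ≈ 3.3 kΩ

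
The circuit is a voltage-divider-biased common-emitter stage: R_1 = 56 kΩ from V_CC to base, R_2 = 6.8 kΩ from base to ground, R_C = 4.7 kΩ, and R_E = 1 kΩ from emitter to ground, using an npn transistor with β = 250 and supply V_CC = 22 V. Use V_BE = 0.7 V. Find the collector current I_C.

Thevenize the base divider: V_Th = V_CC·R_2/(R_1+R_2) = 22×6.8/62.8 = 2.38 V, R_Th = R_1‖R_2 = 6.06 kΩ.
Base-emitter loop: V_Th = I_B·R_Th + V_BE + (β+1)I_B·R_E, so I_B = (2.38 − 0.7) / (6.06 + 251×1) = 0.00654 mA.
I_C = β·I_B = 250×0.00654 = 1.64 mA, and I_E = (β+1)I_B = 1.64 mA.
V_CE = V_CC − I_C·R_C − I_E·R_E = 22 − 1.64×4.7 − 1.64×1 = 12.7 V.
V_CE = 12.7 V > 0.2 V confirms active-region operation.

I_C ≈ 1.6 mA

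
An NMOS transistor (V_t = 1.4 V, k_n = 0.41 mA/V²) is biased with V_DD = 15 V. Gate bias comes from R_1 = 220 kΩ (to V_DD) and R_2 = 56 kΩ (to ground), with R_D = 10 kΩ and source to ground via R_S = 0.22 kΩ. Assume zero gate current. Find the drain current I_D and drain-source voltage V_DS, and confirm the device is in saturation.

I_D ≈ 0.48 mA, V_DS ≈ 10 V

V_G = V_DD·R_2/(R_1+R_2) = 15×56/276 = 3.04 V.
Assume saturation: I_D = (k_n/2)(V_GS − V_t)² with V_GS = V_G − I_D·R_S = 3.04 − 0.22·I_D.
Substituting gives 0.00992·I_D² − 1.15·I_D + 0.554 = 0, with roots I_D = 0.484 or 115 mA.
The root I_D = 115 mA gives V_GS = -22.3 V ≤ V_t, so take I_D = 0.484 mA.
Then V_GS = 2.94 V and V_DS = V_DD − I_D(R_D+R_S) = 15 − 0.484×10.2 = 10.1 V.
Saturation requires V_DS ≥ V_GS − V_t = 1.54 V; 10.1 ≥ 1.54 ✓.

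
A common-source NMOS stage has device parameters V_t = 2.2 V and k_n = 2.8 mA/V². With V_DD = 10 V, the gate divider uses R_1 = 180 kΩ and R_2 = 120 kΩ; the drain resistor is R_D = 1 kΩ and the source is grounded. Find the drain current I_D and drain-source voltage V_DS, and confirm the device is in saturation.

I_D ≈ 4.5 mA, V_DS ≈ 5.5 V

V_G = V_DD·R_2/(R_1+R_2) = 10×120/300 = 4 V. With the source grounded, V_GS = V_G = 4 V.
Assume saturation: I_D = (k_n/2)(V_GS − V_t)² = (2.8/2)×(4 − 2.2)² = 1.4×1.8² = 4.54 mA.
V_DS = V_DD − I_D·R_D = 10 − 4.54×1 = 5.46 V.
Saturation requires V_DS ≥ V_GS − V_t = 1.8 V; 5.46 ≥ 1.8 ✓.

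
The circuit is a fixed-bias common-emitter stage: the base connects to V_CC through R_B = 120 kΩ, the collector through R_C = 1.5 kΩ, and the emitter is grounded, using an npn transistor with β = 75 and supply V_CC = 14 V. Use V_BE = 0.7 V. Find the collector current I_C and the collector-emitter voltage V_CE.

Base loop: V_CC = I_B·R_B + V_BE, so I_B = (14 − 0.7)/120 kΩ = 0.111 mA.
In the active region I_C = β·I_B = 75 × 0.111 = 8.31 mA.
Collector loop: V_CE = V_CC − I_C·R_C = 14 − 8.31×1.5 = 1.53 V.
Since V_CE = 1.53 V > V_CE(sat) ≈ 0.2 V, the transistor is in the active region as assumed.

I_C ≈ 8.3 mA, V_CE ≈ 1.5 V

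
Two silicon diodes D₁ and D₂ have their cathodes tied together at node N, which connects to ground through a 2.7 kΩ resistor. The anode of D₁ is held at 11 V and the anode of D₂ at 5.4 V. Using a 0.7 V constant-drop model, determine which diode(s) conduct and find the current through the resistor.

Only D₁ conducts; I_R ≈ 3.8 mA

Assume both conduct. Then node N would need to be at both 11−0.7 = 10.3 V and 5.4−0.7 = 4.7 V, which is impossible.
Assume only D₁ conducts: V_N = 11 − 0.7 = 10.3 V, so I_R = 10.3/2.7 = 3.81 mA.
Check D₂: its anode-to-cathode voltage is 5.4 − 10.3 = -4.9 V < 0.7 V, so it is off. The assumption is consistent.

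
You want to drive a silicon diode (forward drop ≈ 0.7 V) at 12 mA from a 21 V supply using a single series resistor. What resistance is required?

The resistor drops V_S − V_D = 21 − 0.7 = 20.3 V at 12 mA.
R = 20.3 V / 12 mA = 1.69 kΩ.

R ≈ 1.7 kΩ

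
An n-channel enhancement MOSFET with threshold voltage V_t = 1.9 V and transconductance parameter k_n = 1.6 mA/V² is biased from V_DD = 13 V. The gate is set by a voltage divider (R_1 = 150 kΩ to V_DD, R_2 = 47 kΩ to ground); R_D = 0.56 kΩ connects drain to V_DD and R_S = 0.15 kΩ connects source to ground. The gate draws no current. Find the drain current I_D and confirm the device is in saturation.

V_G = V_DD·R_2/(R_1+R_2) = 13×47/197 = 3.1 V.
Assume saturation: I_D = (k_n/2)(V_GS − V_t)² with V_GS = V_G − I_D·R_S = 3.1 − 0.15·I_D.
Substituting gives 0.018·I_D² − 1.29·I_D + 1.15 = 0, with roots I_D = 0.908 or 70.7 mA.
The root I_D = 70.7 mA gives V_GS = -7.5 V ≤ V_t, so take I_D = 0.908 mA.
Then V_GS = 2.97 V and V_DS = V_DD − I_D(R_D+R_S) = 13 − 0.908×0.71 = 12.4 V.
Saturation requires V_DS ≥ V_GS − V_t = 1.07 V; 12.4 ≥ 1.07 ✓.

I_D ≈ 0.91 mA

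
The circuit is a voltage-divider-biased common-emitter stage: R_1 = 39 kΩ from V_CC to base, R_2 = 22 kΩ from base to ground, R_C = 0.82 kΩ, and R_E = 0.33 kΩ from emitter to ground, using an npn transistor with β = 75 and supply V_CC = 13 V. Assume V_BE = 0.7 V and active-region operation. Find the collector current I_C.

Thevenize the base divider: V_Th = V_CC·R_2/(R_1+R_2) = 13×22/61 = 4.69 V, R_Th = R_1‖R_2 = 14.1 kΩ.
Base-emitter loop: V_Th = I_B·R_Th + V_BE + (β+1)I_B·R_E, so I_B = (4.69 − 0.7) / (14.1 + 76×0.33) = 0.102 mA.
I_C = β·I_B = 75×0.102 = 7.64 mA, and I_E = (β+1)I_B = 7.74 mA.
V_CE = V_CC − I_C·R_C − I_E·R_E = 13 − 7.64×0.82 − 7.74×0.33 = 4.18 V.
V_CE = 4.18 V > 0.2 V confirms active-region operation.

I_C ≈ 7.6 mA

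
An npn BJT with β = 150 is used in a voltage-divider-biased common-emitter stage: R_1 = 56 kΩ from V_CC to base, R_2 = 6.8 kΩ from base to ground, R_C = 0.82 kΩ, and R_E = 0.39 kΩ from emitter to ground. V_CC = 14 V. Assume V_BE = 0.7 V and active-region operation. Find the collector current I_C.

I_C ≈ 1.9 mA

Thevenize the base divider: V_Th = V_CC·R_2/(R_1+R_2) = 14×6.8/62.8 = 1.52 V, R_Th = R_1‖R_2 = 6.06 kΩ.
Base-emitter loop: V_Th = I_B·R_Th + V_BE + (β+1)I_B·R_E, so I_B = (1.52 − 0.7) / (6.06 + 151×0.39) = 0.0126 mA.
I_C = β·I_B = 150×0.0126 = 1.88 mA, and I_E = (β+1)I_B = 1.9 mA.
V_CE = V_CC − I_C·R_C − I_E·R_E = 14 − 1.88×0.82 − 1.9×0.39 = 11.7 V.
V_CE = 11.7 V > 0.2 V confirms active-region operation.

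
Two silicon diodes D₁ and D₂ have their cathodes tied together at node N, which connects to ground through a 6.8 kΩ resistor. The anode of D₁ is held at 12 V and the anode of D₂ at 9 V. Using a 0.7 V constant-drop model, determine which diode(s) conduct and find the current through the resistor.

Only D₁ conducts; I_R ≈ 1.7 mA

Assume both conduct. Then node N would need to be at both 12−0.7 = 11.3 V and 9−0.7 = 8.3 V, which is impossible.
Assume only D₁ conducts: V_N = 12 − 0.7 = 11.3 V, so I_R = 11.3/6.8 = 1.66 mA.
Check D₂: its anode-to-cathode voltage is 9 − 11.3 = -2.3 V < 0.7 V, so it is off. The assumption is consistent.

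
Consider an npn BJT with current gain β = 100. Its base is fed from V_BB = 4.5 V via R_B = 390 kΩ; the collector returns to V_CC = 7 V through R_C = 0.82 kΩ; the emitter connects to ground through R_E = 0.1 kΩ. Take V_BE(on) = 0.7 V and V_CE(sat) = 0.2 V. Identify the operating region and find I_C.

Assume active. Base-emitter loop: I_B = (V_BB − V_BE)/(R_B + (β+1)R_E) = (4.5 − 0.7)/(390 + 101×0.1) = 0.0095 mA.
I_C = β·I_B = 100×0.0095 = 0.95 mA.
V_CE = V_CC − I_C·R_C − I_E·R_E = 7 − 0.95×0.82 − 0.959×0.1 = 6.13 V > V_CE(sat), so the active-region assumption holds.

active; I_C ≈ 0.95 mA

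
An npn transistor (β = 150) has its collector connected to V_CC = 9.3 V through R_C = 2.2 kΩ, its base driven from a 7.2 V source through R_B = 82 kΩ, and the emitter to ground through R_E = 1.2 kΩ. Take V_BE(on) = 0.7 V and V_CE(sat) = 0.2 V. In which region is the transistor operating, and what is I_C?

saturation; I_C ≈ 2.7 mA

Assume active: I_B = (7.2 − 0.7)/(82 + 151×1.2) = 0.0247 mA, I_C = β·I_B = 3.7 mA.
Then V_CE = 9.3 − 3.7×2.2 − 3.73×1.2 = -3.32 V < 0.2 V — the active assumption fails.
Re-solve with V_CE = 0.2 V. KCL at the emitter: V_E/R_E = (V_BB−0.7−V_E)/R_B + (V_CC−0.2−V_E)/R_C, giving V_E = 3.24 V.
I_C = (V_CC − 0.2 − V_E)/R_C = (9.1 − 3.24)/2.2 = 2.66 mA.
Check: I_B = (6.5 − 3.24)/82 = 0.0397 mA, and β·I_B = 5.96 mA > I_C, confirming saturation.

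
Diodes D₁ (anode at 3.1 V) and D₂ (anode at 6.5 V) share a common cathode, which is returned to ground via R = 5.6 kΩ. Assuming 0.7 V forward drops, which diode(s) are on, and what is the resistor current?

Assume both conduct. Then node N would need to be at both 3.1−0.7 = 2.4 V and 6.5−0.7 = 5.8 V, which is impossible.
Assume only D₂ conducts: V_N = 6.5 − 0.7 = 5.8 V, so I_R = 5.8/5.6 = 1.04 mA.
Check D₁: its anode-to-cathode voltage is 3.1 − 5.8 = -2.7 V < 0.7 V, so it is off. The assumption is consistent.

Only D₂ conducts; I_R ≈ 1 mA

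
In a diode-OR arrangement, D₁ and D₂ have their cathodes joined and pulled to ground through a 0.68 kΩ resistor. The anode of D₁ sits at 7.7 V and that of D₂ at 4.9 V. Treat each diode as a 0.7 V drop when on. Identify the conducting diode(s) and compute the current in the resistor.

Assume both conduct. Then node N would need to be at both 7.7−0.7 = 7 V and 4.9−0.7 = 4.2 V, which is impossible.
Assume only D₁ conducts: V_N = 7.7 − 0.7 = 7 V, so I_R = 7/0.68 = 10.3 mA.
Check D₂: its anode-to-cathode voltage is 4.9 − 7 = -2.1 V < 0.7 V, so it is off. The assumption is consistent.

Only D₁ conducts; I_R ≈ 10 mA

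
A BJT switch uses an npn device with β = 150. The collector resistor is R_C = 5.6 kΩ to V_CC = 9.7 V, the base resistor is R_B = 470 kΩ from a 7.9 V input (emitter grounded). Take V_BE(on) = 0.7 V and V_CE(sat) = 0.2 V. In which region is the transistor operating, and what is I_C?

saturation; I_C ≈ 1.7 mA

Assume active: I_B = (7.9 − 0.7)/470 = 0.0153 mA, giving I_C = β·I_B = 2.3 mA.
But then V_CE = 9.7 − 2.3×5.6 = -3.17 V < V_CE(sat) = 0.2 V — impossible in the active region.
So the transistor is saturated. With V_CE = 0.2 V, I_C = (V_CC − 0.2)/R_C = 9.5/5.6 = 1.7 mA.
Check: β·I_B = 2.3 mA > I_C = 1.7 mA, confirming saturation.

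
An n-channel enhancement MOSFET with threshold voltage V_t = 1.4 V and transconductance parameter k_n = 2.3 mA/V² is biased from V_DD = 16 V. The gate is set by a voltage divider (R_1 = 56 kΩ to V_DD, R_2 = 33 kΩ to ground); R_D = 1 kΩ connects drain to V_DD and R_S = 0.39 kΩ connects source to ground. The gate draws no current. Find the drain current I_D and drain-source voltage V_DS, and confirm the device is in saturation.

I_D ≈ 5.8 mA, V_DS ≈ 7.9 V

V_G = V_DD·R_2/(R_1+R_2) = 16×33/89 = 5.93 V.
Assume saturation: I_D = (k_n/2)(V_GS − V_t)² with V_GS = V_G − I_D·R_S = 5.93 − 0.39·I_D.
Substituting gives 0.175·I_D² − 5.07·I_D + 23.6 = 0, with roots I_D = 5.84 or 23.1 mA.
The root I_D = 23.1 mA gives V_GS = -3.08 V ≤ V_t, so take I_D = 5.84 mA.
Then V_GS = 3.65 V and V_DS = V_DD − I_D(R_D+R_S) = 16 − 5.84×1.39 = 7.88 V.
Saturation requires V_DS ≥ V_GS − V_t = 2.25 V; 7.88 ≥ 2.25 ✓.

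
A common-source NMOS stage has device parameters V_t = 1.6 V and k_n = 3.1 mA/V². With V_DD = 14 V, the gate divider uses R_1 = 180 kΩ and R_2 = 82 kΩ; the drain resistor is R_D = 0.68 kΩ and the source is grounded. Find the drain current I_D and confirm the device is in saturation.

I_D ≈ 12 mA

V_G = V_DD·R_2/(R_1+R_2) = 14×82/262 = 4.38 V. With the source grounded, V_GS = V_G = 4.38 V.
Assume saturation: I_D = (k_n/2)(V_GS − V_t)² = (3.1/2)×(4.38 − 1.6)² = 1.55×2.78² = 12 mA.
V_DS = V_DD − I_D·R_D = 14 − 12×0.68 = 5.84 V.
Saturation requires V_DS ≥ V_GS − V_t = 2.78 V; 5.84 ≥ 2.78 ✓.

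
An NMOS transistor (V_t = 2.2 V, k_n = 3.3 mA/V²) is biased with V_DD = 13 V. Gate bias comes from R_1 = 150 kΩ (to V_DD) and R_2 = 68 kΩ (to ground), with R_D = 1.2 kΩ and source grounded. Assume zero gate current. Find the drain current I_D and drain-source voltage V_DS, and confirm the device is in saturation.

V_G = V_DD·R_2/(R_1+R_2) = 13×68/218 = 4.06 V. With the source grounded, V_GS = V_G = 4.06 V.
Assume saturation: I_D = (k_n/2)(V_GS − V_t)² = (3.3/2)×(4.06 − 2.2)² = 1.65×1.86² = 5.68 mA.
V_DS = V_DD − I_D·R_D = 13 − 5.68×1.2 = 6.19 V.
Saturation requires V_DS ≥ V_GS − V_t = 1.86 V; 6.19 ≥ 1.86 ✓.

I_D ≈ 5.7 mA, V_DS ≈ 6.2 V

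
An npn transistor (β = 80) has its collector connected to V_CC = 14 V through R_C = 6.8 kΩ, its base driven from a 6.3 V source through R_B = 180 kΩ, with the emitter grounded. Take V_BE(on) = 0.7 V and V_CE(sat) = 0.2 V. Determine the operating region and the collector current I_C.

Assume active: I_B = (6.3 − 0.7)/180 = 0.0311 mA, giving I_C = β·I_B = 2.49 mA.
But then V_CE = 14 − 2.49×6.8 = -2.92 V < V_CE(sat) = 0.2 V — impossible in the active region.
So the transistor is saturated. With V_CE = 0.2 V, I_C = (V_CC − 0.2)/R_C = 13.8/6.8 = 2.03 mA.
Check: β·I_B = 2.49 mA > I_C = 2.03 mA, confirming saturation.

saturation; I_C ≈ 2 mA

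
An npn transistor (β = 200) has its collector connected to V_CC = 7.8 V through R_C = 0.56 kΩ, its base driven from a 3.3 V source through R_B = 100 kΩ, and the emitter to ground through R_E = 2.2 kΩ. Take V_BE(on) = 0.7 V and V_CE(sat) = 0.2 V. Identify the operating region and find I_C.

Assume active. Base-emitter loop: I_B = (V_BB − V_BE)/(R_B + (β+1)R_E) = (3.3 − 0.7)/(100 + 201×2.2) = 0.0048 mA.
I_C = β·I_B = 200×0.0048 = 0.959 mA.
V_CE = V_CC − I_C·R_C − I_E·R_E = 7.8 − 0.959×0.56 − 0.964×2.2 = 5.14 V > V_CE(sat), so the active-region assumption holds.

active; I_C ≈ 0.96 mA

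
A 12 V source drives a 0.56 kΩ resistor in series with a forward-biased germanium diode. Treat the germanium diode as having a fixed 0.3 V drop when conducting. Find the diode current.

KVL around the loop: 12 = V_D + I·R = 0.3 + I × 0.56 kΩ.
So I = (12 − 0.3) / 0.56 kΩ = 11.7 / 0.56 = 20.9 mA.

I ≈ 21 mA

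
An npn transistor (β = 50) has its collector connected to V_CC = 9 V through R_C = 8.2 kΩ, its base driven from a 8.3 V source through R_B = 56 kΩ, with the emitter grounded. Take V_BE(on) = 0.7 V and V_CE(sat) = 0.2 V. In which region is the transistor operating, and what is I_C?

Assume active: I_B = (8.3 − 0.7)/56 = 0.136 mA, giving I_C = β·I_B = 6.79 mA.
But then V_CE = 9 − 6.79×8.2 = -46.6 V < V_CE(sat) = 0.2 V — impossible in the active region.
So the transistor is saturated. With V_CE = 0.2 V, I_C = (V_CC − 0.2)/R_C = 8.8/8.2 = 1.07 mA.
Check: β·I_B = 6.79 mA > I_C = 1.07 mA, confirming saturation.

saturation; I_C ≈ 1.1 mA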